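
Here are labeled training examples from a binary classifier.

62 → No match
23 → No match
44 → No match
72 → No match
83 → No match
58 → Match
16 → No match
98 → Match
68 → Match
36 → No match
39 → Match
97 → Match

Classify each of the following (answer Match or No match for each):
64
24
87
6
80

The rule appears to be: digit sum ≥ 12.
64: No match (digit sum 6+4 = 10). 24: No match (digit sum 2+4 = 6). 87: Match (digit sum 8+7 = 15). 6: No match (digit sum 6). 80: No match (digit sum 8+0 = 8).

No match, No match, Match, No match, No match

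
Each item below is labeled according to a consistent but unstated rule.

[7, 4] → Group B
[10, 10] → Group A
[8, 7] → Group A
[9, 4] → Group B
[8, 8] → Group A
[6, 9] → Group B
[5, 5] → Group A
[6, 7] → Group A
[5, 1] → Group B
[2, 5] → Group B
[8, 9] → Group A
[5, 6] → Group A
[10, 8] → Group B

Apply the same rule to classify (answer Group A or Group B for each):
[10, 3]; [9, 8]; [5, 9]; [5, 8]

A rule that fits every label: |first − second| ≤ 1 — true of each 'Group A' example, false of each 'Group B' one.
[10, 3] → |10−3| = 7 → Group B. [9, 8] → |9−8| = 1 → Group A. [5, 9] → |5−9| = 4 → Group B. [5, 8] → |5−8| = 3 → Group B.

Group B, Group A, Group B, Group B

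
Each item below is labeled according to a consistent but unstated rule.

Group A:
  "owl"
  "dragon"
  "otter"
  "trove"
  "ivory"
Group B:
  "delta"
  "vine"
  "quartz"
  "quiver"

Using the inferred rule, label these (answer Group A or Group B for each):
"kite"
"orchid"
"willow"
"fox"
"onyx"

Group B, Group A, Group A, Group A, Group A

Every 'Group A' example satisfies: contains 'o'. None of the 'Group B' examples do.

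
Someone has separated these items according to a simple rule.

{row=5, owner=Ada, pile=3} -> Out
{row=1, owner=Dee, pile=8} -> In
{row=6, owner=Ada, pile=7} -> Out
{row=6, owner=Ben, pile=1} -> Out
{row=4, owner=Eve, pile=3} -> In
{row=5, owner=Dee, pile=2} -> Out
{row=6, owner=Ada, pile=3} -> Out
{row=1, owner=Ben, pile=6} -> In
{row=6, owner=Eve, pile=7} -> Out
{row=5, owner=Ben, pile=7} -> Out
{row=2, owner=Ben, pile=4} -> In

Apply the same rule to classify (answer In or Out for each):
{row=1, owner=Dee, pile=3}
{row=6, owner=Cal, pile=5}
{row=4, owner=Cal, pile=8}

In, Out, In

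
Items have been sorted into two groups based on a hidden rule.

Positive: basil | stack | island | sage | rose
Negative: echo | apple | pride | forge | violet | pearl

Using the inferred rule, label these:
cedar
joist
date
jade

Negative, Positive, Negative, Negative

All 'Positive' examples share one property — contains 's' — and every 'Negative' example lacks it.
cedar — no 's', hence Negative. joist — has 's', hence Positive. date — no 's', hence Negative. jade — no 's', hence Negative.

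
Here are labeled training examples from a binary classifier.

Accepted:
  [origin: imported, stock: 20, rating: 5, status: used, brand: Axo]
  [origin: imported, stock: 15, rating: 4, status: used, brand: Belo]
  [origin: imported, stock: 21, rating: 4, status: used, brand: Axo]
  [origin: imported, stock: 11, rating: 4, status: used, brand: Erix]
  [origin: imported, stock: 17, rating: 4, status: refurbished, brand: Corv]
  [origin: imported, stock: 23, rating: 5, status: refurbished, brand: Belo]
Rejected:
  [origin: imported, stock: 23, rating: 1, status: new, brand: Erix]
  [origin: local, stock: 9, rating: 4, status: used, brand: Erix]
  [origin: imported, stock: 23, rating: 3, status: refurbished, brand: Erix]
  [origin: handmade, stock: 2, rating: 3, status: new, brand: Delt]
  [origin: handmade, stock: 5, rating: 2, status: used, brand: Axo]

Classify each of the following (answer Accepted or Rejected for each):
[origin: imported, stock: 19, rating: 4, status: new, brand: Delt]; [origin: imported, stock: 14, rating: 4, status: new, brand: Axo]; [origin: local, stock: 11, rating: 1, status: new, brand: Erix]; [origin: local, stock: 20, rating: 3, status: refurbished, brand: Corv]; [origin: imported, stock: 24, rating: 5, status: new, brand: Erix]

Accepted, Accepted, Rejected, Rejected, Accepted

The simplest hypothesis consistent with all the labels is: origin is imported AND rating ≥ 4.
[origin: imported, stock: 19, rating: 4, status: new, brand: Delt]: Accepted (origin is imported, rating = 4).
[origin: imported, stock: 14, rating: 4, status: new, brand: Axo]: Accepted (origin is imported, rating = 4).
[origin: local, stock: 11, rating: 1, status: new, brand: Erix]: Rejected (origin is local, rating = 1).
[origin: local, stock: 20, rating: 3, status: refurbished, brand: Corv]: Rejected (origin is local, rating = 3).
[origin: imported, stock: 24, rating: 5, status: new, brand: Erix]: Accepted (origin is imported, rating = 5).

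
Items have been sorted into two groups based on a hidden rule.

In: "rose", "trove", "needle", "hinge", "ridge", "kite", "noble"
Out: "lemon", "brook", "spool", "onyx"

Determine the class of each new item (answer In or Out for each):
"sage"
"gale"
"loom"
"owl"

The common property of the 'In' items is: ends with 'e'. No 'Out' item has it.
In: "sage", since ends with 'e'. In: "gale", since ends with 'e'. Out: "loom", since ends with 'm'. Out: "owl", since ends with 'l'.

In, In, Out, Out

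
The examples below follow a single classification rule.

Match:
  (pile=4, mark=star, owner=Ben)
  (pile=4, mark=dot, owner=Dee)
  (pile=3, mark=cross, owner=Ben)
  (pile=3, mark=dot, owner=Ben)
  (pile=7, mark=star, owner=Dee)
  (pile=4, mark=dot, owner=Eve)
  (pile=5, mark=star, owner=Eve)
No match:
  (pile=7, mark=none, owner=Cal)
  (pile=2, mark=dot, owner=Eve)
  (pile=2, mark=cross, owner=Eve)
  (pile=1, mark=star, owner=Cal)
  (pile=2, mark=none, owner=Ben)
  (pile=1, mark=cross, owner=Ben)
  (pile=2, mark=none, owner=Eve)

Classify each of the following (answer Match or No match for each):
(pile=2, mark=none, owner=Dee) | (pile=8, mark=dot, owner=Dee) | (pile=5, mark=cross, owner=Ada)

No match, Match, Match

The common property of the 'Match' items is: mark is not none AND pile ≥ 3. No 'No match' item has it.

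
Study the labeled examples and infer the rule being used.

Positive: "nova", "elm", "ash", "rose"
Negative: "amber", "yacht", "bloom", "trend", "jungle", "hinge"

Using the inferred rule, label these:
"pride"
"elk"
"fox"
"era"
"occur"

Negative, Positive, Positive, Positive, Negative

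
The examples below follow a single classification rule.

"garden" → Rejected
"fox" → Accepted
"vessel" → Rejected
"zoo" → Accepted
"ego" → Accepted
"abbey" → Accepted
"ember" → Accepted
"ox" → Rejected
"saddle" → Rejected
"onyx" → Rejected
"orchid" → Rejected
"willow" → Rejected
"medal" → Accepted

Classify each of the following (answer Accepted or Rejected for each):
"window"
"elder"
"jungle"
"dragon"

A rule that fits every label: odd length — true of each 'Accepted' example, false of each 'Rejected' one.
"window" → length 6 → Rejected. "elder" → length 5 → Accepted. "jungle" → length 6 → Rejected. "dragon" → length 6 → Rejected.

Rejected, Accepted, Rejected, Rejected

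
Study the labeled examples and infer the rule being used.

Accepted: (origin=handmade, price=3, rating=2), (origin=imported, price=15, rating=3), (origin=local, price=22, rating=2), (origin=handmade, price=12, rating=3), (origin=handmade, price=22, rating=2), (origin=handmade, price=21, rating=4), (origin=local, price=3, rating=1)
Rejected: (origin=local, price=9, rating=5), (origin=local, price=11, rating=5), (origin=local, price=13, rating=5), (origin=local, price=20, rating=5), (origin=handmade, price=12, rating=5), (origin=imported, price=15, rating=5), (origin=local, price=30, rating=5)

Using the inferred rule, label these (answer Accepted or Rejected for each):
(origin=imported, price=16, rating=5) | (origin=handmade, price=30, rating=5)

Rejected, Rejected

All 'Accepted' examples share one property — rating ≤ 4 — and every 'Rejected' example lacks it.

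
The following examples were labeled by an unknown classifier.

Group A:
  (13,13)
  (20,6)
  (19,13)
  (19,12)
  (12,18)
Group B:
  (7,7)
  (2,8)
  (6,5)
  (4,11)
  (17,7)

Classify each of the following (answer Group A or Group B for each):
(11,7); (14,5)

The pattern is that an item is 'Group A' exactly when: sum ≥ 26.
(11,7): 11+7 = 18 — doesn't match, so Group B.
(14,5): 14+5 = 19 — doesn't match, so Group B.

Group B, Group B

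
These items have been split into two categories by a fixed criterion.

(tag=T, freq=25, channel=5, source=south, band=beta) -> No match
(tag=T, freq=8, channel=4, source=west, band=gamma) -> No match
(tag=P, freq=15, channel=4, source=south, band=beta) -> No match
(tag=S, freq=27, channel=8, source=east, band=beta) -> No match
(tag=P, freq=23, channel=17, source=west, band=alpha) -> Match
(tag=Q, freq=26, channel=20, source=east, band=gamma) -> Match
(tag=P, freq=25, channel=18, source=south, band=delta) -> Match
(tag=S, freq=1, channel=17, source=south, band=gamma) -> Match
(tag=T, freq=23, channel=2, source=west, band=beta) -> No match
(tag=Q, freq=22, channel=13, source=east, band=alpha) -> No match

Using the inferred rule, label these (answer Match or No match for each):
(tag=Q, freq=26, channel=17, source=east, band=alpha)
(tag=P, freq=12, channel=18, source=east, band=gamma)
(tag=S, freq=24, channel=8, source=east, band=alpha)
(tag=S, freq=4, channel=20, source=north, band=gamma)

Match, Match, No match, Match

The distinguishing property — channel ≥ 17 — holds for all the 'Match' cases and none of the 'No match' cases.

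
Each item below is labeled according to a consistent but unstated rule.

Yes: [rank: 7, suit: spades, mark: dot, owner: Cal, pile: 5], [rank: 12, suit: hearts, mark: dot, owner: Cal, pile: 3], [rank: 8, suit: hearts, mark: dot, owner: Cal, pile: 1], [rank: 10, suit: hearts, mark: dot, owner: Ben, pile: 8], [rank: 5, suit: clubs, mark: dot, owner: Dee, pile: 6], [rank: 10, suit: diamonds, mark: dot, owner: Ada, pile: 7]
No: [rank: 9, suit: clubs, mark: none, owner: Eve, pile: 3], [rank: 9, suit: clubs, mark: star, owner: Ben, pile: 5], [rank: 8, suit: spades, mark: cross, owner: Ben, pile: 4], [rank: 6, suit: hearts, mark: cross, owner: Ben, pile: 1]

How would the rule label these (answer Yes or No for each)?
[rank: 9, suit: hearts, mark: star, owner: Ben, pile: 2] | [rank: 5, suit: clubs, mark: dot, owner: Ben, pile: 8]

Looking at the examples, the only property every 'Yes' case has and every 'No' case lacks is: mark is dot.
[rank: 9, suit: hearts, mark: star, owner: Ben, pile: 2]: mark is star, lacks this property → No.
[rank: 5, suit: clubs, mark: dot, owner: Ben, pile: 8]: mark is dot, qualifies → Yes.

No, Yes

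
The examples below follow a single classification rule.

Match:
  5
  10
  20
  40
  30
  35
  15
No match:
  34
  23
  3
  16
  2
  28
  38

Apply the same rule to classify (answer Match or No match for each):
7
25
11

No match, Match, No match

Every 'Match' example satisfies: multiple of 5. None of the 'No match' examples do.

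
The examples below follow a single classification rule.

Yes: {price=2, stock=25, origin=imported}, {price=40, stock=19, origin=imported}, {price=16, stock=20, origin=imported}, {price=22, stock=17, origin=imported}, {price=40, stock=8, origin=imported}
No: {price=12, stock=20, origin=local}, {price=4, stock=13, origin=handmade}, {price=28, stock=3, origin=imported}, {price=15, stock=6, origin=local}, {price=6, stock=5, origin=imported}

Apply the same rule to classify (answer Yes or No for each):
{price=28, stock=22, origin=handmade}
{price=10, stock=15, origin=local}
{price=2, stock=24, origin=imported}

No, No, Yes

The rule appears to be: origin is imported AND stock ≥ 6.
No: {price=28, stock=22, origin=handmade}, since origin is handmade, stock = 22.
No: {price=10, stock=15, origin=local}, since origin is local, stock = 15.
Yes: {price=2, stock=24, origin=imported}, since origin is imported, stock = 24.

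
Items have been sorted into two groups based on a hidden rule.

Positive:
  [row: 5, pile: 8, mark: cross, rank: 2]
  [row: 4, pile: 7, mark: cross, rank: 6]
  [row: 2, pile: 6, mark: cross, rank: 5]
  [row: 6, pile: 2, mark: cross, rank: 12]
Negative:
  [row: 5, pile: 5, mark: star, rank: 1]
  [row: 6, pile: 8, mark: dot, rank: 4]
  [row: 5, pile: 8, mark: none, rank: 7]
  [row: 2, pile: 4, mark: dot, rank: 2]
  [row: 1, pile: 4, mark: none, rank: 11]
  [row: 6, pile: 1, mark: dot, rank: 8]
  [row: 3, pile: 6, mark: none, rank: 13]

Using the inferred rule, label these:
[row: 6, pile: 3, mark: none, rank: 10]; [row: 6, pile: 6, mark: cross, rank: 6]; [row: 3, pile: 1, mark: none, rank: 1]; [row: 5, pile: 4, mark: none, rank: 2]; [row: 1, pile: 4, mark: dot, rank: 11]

One predicate separates the groups cleanly: mark is cross.
Negative: [row: 6, pile: 3, mark: none, rank: 10], since mark is none.
Positive: [row: 6, pile: 6, mark: cross, rank: 6], since mark is cross.
Negative: [row: 3, pile: 1, mark: none, rank: 1], since mark is none.
Negative: [row: 5, pile: 4, mark: none, rank: 2], since mark is none.
Negative: [row: 1, pile: 4, mark: dot, rank: 11], since mark is dot.

Negative, Positive, Negative, Negative, Negative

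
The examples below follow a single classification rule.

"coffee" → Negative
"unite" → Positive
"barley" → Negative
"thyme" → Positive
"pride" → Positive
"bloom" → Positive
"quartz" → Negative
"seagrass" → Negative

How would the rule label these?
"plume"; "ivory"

Positive, Positive

The simplest hypothesis consistent with all the labels is: odd length.
"plume" — length 5, hence Positive.
"ivory" — length 5, hence Positive.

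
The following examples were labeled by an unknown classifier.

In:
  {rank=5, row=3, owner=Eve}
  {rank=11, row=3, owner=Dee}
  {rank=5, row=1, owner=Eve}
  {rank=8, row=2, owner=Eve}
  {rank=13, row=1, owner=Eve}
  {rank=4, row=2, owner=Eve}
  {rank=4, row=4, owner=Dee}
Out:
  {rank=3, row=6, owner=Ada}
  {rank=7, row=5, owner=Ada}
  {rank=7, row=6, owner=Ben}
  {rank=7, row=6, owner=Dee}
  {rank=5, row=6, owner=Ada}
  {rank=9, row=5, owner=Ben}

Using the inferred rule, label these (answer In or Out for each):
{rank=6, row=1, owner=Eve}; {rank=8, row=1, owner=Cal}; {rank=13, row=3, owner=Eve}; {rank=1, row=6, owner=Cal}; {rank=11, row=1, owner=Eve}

The distinguishing property — row ≤ 4 — holds for all the 'In' cases and none of the 'Out' cases.
{rank=6, row=1, owner=Eve}: row = 1 — has this property, so In. {rank=8, row=1, owner=Cal}: row = 1 — has this property, so In. {rank=13, row=3, owner=Eve}: row = 3 — has this property, so In. {rank=1, row=6, owner=Cal}: row = 6 — does not fit, so Out. {rank=11, row=1, owner=Eve}: row = 1 — has this property, so In.

In, In, In, Out, In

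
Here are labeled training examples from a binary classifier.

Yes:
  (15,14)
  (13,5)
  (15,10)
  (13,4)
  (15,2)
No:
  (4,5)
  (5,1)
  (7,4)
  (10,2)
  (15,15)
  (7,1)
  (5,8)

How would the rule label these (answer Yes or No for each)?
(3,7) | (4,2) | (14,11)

Rule: first > second AND sum ≥ 13. This holds for each 'Yes' example and fails for each 'No' one.
No: (3,7), since 3 < 7, 3+7 = 10.
No: (4,2), since 4 > 2, 4+2 = 6.
Yes: (14,11), since 14 > 11, 14+11 = 25.

No, No, Yes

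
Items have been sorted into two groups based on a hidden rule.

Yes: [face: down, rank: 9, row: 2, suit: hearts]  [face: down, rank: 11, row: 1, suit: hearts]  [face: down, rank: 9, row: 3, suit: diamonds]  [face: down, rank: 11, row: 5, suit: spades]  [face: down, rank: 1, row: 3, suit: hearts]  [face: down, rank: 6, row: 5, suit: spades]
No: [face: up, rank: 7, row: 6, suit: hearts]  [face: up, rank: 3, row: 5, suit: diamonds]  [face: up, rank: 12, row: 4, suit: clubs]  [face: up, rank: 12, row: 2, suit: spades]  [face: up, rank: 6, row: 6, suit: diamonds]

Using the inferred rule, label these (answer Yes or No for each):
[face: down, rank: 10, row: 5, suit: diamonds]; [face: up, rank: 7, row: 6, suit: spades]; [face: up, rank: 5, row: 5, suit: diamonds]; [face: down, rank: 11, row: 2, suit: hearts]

Yes, No, No, Yes

The rule appears to be: face is down.
[face: down, rank: 10, row: 5, suit: diamonds] → face is down → Yes.
[face: up, rank: 7, row: 6, suit: spades] → face is up → No.
[face: up, rank: 5, row: 5, suit: diamonds] → face is up → No.
[face: down, rank: 11, row: 2, suit: hearts] → face is down → Yes.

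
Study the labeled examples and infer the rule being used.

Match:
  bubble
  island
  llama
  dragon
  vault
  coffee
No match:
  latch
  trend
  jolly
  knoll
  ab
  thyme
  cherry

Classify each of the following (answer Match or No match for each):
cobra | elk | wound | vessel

Match, No match, Match, Match

'Match' ⟺ has ≥ 2 vowels.
cobra: 2 vowels — matches, so Match. elk: 1 vowel — doesn't qualify, so No match. wound: 2 vowels — matches, so Match. vessel: 2 vowels — matches, so Match.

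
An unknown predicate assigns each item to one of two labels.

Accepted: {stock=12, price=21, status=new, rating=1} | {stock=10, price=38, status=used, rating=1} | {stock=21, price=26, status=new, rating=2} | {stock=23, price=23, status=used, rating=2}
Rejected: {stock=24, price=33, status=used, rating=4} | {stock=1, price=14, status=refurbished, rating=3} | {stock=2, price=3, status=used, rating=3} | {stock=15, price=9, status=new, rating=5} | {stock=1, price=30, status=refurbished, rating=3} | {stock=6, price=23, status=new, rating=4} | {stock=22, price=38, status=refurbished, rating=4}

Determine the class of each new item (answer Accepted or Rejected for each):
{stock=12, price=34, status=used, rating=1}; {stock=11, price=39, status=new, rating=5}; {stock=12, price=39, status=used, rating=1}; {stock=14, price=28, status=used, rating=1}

Every 'Accepted' example satisfies: rating ≤ 2. None of the 'Rejected' examples do.
{stock=12, price=34, status=used, rating=1} — rating = 1, hence Accepted. {stock=11, price=39, status=new, rating=5} — rating = 5, hence Rejected. {stock=12, price=39, status=used, rating=1} — rating = 1, hence Accepted. {stock=14, price=28, status=used, rating=1} — rating = 1, hence Accepted.

Accepted, Rejected, Accepted, Accepted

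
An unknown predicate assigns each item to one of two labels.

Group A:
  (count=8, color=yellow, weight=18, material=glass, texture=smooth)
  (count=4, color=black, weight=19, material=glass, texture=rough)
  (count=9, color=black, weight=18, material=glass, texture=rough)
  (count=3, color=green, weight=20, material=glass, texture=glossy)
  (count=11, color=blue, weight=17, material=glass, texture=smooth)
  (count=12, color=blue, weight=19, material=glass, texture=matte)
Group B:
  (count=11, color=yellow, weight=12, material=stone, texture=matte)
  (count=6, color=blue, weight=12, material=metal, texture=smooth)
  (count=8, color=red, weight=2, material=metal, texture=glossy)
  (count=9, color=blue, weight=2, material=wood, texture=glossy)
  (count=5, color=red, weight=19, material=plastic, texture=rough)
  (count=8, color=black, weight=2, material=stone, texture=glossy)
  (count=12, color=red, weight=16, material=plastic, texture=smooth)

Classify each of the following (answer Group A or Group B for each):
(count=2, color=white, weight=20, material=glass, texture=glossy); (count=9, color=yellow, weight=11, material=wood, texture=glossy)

Group A, Group B

Looking at the examples, the only property every 'Group A' case has and every 'Group B' case lacks is: material is glass.
(count=2, color=white, weight=20, material=glass, texture=glossy) → material is glass → Group A. (count=9, color=yellow, weight=11, material=wood, texture=glossy) → material is wood → Group B.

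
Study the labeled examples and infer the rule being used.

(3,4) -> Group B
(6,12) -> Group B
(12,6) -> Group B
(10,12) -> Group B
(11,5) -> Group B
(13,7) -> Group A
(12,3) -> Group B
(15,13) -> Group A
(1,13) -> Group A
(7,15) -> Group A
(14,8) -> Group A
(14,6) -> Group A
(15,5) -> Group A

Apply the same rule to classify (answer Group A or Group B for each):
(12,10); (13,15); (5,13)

One predicate separates the groups cleanly: max ≥ 13.
(12,10): max 12, doesn't match → Group B.
(13,15): max 15, meets the rule → Group A.
(5,13): max 13, meets the rule → Group A.

Group B, Group A, Group A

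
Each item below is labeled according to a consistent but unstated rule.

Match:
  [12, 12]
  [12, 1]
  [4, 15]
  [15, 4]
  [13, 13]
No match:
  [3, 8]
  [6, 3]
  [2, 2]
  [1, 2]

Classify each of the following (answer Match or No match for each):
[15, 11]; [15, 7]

Match, Match

The rule appears to be: sum ≥ 13.
[15, 11]: Match (15+11 = 26). [15, 7]: Match (15+7 = 22).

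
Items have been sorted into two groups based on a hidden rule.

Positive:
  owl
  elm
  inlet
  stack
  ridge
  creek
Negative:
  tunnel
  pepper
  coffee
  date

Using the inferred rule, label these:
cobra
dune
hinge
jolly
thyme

Positive, Negative, Positive, Positive, Positive

The pattern is that an item is 'Positive' exactly when: odd length.
Positive: cobra, since length 5. Negative: dune, since length 4. Positive: hinge, since length 5. Positive: jolly, since length 5. Positive: thyme, since length 5.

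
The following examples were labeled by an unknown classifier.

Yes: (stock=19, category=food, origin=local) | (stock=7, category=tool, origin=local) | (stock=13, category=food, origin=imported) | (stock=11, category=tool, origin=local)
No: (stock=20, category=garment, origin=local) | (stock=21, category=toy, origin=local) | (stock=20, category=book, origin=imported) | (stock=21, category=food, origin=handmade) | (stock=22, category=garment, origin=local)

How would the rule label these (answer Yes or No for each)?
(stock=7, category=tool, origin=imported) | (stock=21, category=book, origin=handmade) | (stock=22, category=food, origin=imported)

The simplest hypothesis consistent with all the labels is: stock ≤ 19.
(stock=7, category=tool, origin=imported) — stock = 7, hence Yes. (stock=21, category=book, origin=handmade) — stock = 21, hence No. (stock=22, category=food, origin=imported) — stock = 22, hence No.

Yes, No, No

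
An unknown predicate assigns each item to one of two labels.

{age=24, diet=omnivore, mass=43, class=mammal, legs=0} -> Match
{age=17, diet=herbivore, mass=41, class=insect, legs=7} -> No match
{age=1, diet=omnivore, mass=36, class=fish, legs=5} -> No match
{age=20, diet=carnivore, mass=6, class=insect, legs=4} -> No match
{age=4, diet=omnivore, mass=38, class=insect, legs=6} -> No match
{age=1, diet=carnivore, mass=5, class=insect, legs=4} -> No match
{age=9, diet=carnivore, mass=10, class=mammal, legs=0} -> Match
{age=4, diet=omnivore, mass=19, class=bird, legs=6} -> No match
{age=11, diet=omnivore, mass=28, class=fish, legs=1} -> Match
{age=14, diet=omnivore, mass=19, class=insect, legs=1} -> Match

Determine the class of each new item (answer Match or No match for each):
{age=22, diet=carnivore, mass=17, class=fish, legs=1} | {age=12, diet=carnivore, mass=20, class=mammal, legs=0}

Match, Match

A rule that fits every label: legs ≤ 1 — true of each 'Match' example, false of each 'No match' one.
{age=22, diet=carnivore, mass=17, class=fish, legs=1}: legs = 1 — qualifies, so Match.
{age=12, diet=carnivore, mass=20, class=mammal, legs=0}: legs = 0 — qualifies, so Match.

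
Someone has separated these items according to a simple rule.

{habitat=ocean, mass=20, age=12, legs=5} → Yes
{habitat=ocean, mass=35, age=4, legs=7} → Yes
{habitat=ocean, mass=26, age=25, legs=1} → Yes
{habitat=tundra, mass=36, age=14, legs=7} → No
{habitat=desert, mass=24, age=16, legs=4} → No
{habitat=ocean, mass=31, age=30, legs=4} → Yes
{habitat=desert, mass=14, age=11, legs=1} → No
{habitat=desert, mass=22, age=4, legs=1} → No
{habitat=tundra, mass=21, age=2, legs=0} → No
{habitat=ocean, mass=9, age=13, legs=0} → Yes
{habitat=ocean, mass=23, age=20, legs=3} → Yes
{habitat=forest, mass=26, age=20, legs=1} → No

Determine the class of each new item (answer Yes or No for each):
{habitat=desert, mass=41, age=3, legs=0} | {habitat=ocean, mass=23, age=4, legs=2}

No, Yes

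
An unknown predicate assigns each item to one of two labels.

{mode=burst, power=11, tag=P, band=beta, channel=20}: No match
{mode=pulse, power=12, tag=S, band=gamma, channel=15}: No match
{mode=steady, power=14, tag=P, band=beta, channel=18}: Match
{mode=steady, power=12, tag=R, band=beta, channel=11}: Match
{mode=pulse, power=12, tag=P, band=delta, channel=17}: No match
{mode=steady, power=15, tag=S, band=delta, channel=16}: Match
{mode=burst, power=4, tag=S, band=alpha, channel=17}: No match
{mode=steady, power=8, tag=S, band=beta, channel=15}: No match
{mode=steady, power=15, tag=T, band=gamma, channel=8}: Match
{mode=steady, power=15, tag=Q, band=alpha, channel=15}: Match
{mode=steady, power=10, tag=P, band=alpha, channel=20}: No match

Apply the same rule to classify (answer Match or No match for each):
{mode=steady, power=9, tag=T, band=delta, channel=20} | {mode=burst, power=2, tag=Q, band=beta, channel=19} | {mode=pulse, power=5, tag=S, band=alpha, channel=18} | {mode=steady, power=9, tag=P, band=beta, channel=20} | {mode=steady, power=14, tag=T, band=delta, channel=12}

Every 'Match' example satisfies: mode is steady AND power ≥ 11. None of the 'No match' examples do.
No match: {mode=steady, power=9, tag=T, band=delta, channel=20}, since mode is steady, power = 9. No match: {mode=burst, power=2, tag=Q, band=beta, channel=19}, since mode is burst, power = 2. No match: {mode=pulse, power=5, tag=S, band=alpha, channel=18}, since mode is pulse, power = 5. No match: {mode=steady, power=9, tag=P, band=beta, channel=20}, since mode is steady, power = 9. Match: {mode=steady, power=14, tag=T, band=delta, channel=12}, since mode is steady, power = 14.

No match, No match, No match, No match, Match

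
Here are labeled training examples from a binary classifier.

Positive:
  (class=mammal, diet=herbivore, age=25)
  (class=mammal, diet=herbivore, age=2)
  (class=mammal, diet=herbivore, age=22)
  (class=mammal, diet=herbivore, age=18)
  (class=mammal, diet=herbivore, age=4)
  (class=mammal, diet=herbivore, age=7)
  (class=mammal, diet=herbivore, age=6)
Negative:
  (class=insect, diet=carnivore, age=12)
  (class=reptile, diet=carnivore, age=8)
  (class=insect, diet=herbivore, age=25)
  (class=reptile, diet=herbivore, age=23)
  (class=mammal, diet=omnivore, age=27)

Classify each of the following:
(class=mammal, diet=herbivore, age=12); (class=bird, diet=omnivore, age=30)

Positive, Negative

The classifier is using: diet is herbivore AND class is mammal.
(class=mammal, diet=herbivore, age=12): diet is herbivore, class is mammal — satisfies this, so Positive. (class=bird, diet=omnivore, age=30): diet is omnivore, class is bird — does not fit, so Negative.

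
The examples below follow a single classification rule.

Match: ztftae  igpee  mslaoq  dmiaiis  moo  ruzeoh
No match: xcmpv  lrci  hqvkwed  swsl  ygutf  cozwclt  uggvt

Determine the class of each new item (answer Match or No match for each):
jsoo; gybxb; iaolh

The rule appears to be: has ≥ 2 vowels.
jsoo — 2 vowels, hence Match. gybxb — 0 vowels, hence No match. iaolh — 3 vowels, hence Match.

Match, No match, Match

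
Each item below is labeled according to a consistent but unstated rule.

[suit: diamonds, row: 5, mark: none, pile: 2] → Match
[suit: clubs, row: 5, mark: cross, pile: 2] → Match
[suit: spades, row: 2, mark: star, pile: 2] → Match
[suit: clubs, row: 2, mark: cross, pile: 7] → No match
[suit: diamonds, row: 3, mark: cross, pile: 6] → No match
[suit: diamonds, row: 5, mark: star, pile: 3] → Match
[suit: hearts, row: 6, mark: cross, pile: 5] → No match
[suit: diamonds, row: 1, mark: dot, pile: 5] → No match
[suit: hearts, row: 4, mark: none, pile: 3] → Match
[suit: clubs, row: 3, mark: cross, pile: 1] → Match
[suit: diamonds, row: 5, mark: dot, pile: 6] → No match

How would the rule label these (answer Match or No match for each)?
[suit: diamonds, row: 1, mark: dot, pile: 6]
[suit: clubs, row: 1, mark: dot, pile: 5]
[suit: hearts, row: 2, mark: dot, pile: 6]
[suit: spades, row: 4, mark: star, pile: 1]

The pattern is that an item is 'Match' exactly when: pile ≤ 3.

No match, No match, No match, Match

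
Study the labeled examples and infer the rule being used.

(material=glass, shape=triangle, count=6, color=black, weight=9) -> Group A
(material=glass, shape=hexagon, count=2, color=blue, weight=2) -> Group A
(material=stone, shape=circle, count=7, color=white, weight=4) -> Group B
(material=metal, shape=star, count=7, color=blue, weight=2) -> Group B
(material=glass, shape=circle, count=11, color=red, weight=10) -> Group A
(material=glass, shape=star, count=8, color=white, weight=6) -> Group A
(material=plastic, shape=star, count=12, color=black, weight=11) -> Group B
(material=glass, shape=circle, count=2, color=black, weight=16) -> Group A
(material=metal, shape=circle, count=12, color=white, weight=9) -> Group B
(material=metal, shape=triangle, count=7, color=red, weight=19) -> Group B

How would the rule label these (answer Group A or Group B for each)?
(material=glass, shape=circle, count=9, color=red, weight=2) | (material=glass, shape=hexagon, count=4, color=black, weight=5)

Comparing the two groups points to one rule — material is glass.
(material=glass, shape=circle, count=9, color=red, weight=2) → material is glass → Group A.
(material=glass, shape=hexagon, count=4, color=black, weight=5) → material is glass → Group A.

Group A, Group A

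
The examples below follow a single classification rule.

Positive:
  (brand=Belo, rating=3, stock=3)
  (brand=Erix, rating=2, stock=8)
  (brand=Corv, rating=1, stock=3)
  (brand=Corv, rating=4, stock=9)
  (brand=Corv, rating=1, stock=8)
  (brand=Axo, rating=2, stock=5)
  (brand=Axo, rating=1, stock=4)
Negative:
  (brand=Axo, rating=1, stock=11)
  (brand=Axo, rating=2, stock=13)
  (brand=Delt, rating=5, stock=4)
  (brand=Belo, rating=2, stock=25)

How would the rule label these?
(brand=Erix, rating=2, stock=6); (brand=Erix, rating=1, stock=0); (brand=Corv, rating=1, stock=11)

Positive, Positive, Negative

A rule that fits every label: rating ≤ 4 AND stock ≤ 9 — true of each 'Positive' example, false of each 'Negative' one.
(brand=Erix, rating=2, stock=6): rating = 2, stock = 6 — qualifies, so Positive. (brand=Erix, rating=1, stock=0): rating = 1, stock = 0 — qualifies, so Positive. (brand=Corv, rating=1, stock=11): rating = 1, stock = 11 — doesn't qualify, so Negative.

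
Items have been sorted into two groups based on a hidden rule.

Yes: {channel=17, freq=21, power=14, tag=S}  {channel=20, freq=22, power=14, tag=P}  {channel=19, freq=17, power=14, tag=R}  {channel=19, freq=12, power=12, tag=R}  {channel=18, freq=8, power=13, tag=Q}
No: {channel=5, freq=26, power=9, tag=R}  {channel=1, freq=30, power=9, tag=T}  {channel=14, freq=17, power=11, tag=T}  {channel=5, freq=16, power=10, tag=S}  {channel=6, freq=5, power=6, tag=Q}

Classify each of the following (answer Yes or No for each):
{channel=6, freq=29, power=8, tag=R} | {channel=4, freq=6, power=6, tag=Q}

No, No

The common property of the 'Yes' items is: power ≥ 12. No 'No' item has it.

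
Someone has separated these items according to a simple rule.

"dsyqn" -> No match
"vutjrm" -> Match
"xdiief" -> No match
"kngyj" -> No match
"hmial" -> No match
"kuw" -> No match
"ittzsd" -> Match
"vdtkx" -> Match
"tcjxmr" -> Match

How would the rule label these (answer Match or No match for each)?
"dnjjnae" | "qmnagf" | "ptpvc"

The rule appears to be: contains 't'.
"dnjjnae": No match (no 't').
"qmnagf": No match (no 't').
"ptpvc": Match (has 't').

No match, No match, Match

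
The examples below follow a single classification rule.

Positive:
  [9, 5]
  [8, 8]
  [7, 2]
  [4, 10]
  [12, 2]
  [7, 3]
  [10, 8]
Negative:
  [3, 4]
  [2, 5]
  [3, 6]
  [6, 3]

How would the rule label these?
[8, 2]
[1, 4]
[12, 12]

A rule that fits every label: max ≥ 7 — true of each 'Positive' example, false of each 'Negative' one.
[8, 2]: Positive (max 8).
[1, 4]: Negative (max 4).
[12, 12]: Positive (max 12).

Positive, Negative, Positive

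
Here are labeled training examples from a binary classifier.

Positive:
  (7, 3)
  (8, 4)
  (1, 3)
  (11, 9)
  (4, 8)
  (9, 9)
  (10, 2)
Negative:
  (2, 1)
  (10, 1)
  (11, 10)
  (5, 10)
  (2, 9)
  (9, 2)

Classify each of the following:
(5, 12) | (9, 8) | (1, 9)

A rule that fits every label: sum is even — true of each 'Positive' example, false of each 'Negative' one.

Negative, Negative, Positive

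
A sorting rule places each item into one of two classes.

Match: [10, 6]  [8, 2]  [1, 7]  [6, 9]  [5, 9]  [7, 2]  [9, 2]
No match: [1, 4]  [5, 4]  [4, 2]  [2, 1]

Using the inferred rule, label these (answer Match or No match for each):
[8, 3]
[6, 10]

One predicate separates the groups cleanly: max ≥ 6.
[8, 3]: Match (max 8).
[6, 10]: Match (max 10).

Match, Match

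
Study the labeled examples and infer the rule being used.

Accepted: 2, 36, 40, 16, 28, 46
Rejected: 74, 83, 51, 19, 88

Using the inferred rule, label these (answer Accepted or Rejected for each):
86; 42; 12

The simplest hypothesis consistent with all the labels is: even AND at most 46.
86 → 86 is even, 86 > 46 → Rejected.
42 → 42 is even, 42 ≤ 46 → Accepted.
12 → 12 is even, 12 ≤ 46 → Accepted.

Rejected, Accepted, Accepted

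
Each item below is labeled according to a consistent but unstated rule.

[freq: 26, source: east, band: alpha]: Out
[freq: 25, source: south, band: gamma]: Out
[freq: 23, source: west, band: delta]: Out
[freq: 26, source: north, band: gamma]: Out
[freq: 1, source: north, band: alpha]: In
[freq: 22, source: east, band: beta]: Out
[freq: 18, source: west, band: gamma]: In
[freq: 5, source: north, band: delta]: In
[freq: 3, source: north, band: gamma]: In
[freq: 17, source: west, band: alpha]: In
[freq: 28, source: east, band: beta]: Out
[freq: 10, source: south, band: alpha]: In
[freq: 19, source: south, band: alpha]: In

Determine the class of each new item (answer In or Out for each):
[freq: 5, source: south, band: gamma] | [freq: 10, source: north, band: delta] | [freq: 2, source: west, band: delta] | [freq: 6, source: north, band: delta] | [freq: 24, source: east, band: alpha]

In, In, In, In, Out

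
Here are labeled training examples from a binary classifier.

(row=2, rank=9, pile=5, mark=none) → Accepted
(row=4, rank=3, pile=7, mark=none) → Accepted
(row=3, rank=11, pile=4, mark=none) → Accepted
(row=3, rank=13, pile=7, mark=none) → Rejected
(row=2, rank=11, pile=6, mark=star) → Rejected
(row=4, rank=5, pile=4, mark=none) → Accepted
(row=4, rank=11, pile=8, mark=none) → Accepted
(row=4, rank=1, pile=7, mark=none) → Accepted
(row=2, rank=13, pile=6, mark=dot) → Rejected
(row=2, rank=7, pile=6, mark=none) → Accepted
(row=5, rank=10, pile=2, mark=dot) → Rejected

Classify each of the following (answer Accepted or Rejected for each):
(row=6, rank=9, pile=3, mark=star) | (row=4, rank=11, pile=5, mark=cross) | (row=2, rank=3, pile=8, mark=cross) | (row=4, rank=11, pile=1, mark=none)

Rejected, Rejected, Rejected, Accepted

'Accepted' ⟺ mark is none AND rank ≤ 11.
(row=6, rank=9, pile=3, mark=star): Rejected (mark is star, rank = 9). (row=4, rank=11, pile=5, mark=cross): Rejected (mark is cross, rank = 11). (row=2, rank=3, pile=8, mark=cross): Rejected (mark is cross, rank = 3). (row=4, rank=11, pile=1, mark=none): Accepted (mark is none, rank = 11).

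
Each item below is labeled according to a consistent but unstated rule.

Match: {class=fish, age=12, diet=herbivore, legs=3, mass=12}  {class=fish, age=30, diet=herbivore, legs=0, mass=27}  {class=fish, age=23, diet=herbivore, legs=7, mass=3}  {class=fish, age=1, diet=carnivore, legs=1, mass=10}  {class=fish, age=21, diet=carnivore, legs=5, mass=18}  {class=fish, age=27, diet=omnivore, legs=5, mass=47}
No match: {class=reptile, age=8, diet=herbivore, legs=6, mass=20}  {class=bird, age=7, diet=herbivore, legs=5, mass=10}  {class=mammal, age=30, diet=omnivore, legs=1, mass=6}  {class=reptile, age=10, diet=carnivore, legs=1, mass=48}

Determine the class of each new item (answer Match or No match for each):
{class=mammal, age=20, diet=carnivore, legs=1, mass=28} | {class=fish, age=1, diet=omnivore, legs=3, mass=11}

No match, Match

The classifier is using: class is fish.
{class=mammal, age=20, diet=carnivore, legs=1, mass=28}: No match (class is mammal).
{class=fish, age=1, diet=omnivore, legs=3, mass=11}: Match (class is fish).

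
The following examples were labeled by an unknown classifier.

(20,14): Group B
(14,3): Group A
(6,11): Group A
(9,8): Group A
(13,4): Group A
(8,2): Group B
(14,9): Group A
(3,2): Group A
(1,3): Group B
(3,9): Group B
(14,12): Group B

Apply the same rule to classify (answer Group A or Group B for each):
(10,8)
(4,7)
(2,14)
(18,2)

One predicate separates the groups cleanly: sum is odd.
Group B: (10,8), since 10+8 = 18. Group A: (4,7), since 4+7 = 11. Group B: (2,14), since 2+14 = 16. Group B: (18,2), since 18+2 = 20.

Group B, Group A, Group B, Group B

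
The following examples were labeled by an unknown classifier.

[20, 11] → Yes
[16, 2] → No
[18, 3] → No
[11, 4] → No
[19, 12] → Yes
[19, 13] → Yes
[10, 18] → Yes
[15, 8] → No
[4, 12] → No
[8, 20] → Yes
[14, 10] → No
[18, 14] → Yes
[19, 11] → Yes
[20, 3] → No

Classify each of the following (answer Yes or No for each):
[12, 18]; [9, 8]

Rule: sum ≥ 28. This holds for each 'Yes' example and fails for each 'No' one.
[12, 18] → 12+18 = 30 → Yes. [9, 8] → 9+8 = 17 → No.

Yes, No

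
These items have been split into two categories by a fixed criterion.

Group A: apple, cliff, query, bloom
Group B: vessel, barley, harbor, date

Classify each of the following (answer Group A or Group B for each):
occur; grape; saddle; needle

The common property of the 'Group A' items is: odd length. No 'Group B' item has it.
occur: length 5 — meets the rule, so Group A.
grape: length 5 — meets the rule, so Group A.
saddle: length 6 — fails this test, so Group B.
needle: length 6 — fails this test, so Group B.

Group A, Group A, Group B, Group B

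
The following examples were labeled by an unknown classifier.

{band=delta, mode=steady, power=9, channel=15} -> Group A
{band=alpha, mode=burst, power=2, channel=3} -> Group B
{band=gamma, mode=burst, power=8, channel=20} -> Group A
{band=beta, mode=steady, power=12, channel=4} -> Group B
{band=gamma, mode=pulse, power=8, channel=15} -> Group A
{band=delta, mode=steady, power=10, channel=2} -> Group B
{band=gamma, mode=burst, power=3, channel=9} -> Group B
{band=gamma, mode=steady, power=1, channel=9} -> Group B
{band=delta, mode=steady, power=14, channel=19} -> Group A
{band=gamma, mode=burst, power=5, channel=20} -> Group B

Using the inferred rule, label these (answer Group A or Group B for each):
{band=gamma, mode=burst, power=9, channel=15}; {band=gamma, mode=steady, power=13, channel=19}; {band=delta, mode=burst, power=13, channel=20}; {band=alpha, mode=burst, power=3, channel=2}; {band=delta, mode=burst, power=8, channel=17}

Group A, Group A, Group A, Group B, Group A

The common property of the 'Group A' items is: channel ≥ 9 AND power ≥ 8. No 'Group B' item has it.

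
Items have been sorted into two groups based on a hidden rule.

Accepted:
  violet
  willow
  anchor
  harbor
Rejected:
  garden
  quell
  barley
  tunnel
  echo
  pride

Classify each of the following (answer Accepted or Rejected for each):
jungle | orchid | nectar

Rejected, Accepted, Rejected

The classifier is using: length 6 AND contains 'o'.
jungle: length 6, no 'o', doesn't qualify → Rejected. orchid: length 6, has 'o', fits → Accepted. nectar: length 6, no 'o', doesn't qualify → Rejected.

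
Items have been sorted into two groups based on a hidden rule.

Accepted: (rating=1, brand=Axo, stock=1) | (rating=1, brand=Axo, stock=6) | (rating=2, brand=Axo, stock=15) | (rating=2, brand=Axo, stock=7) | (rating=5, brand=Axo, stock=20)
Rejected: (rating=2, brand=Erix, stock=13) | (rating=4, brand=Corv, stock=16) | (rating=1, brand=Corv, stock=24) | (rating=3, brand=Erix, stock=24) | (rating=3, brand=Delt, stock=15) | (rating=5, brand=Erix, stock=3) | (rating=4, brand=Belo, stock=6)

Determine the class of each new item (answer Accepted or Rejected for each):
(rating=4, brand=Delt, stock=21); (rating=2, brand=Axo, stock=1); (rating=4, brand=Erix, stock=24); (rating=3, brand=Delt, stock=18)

Rejected, Accepted, Rejected, Rejected

A rule that fits every label: brand is Axo — true of each 'Accepted' example, false of each 'Rejected' one.
(rating=4, brand=Delt, stock=21) → brand is Delt → Rejected. (rating=2, brand=Axo, stock=1) → brand is Axo → Accepted. (rating=4, brand=Erix, stock=24) → brand is Erix → Rejected. (rating=3, brand=Delt, stock=18) → brand is Delt → Rejected.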